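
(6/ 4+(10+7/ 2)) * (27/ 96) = 135/ 32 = 4.22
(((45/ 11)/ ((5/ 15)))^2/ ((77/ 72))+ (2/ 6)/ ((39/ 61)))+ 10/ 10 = 155185826/ 1090089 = 142.36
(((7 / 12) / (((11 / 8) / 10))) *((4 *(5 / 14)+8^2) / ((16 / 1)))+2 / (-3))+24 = 895 / 22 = 40.68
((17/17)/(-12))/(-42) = 1/504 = 0.00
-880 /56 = -110 /7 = -15.71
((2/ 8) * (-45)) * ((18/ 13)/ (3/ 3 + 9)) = -81/ 52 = -1.56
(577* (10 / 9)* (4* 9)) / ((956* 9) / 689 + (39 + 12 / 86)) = 683791160 / 1529559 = 447.05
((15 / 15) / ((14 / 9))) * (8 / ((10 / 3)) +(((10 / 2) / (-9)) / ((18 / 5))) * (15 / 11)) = 929 / 660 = 1.41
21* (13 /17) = 273 /17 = 16.06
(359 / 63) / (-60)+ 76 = 286921 / 3780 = 75.91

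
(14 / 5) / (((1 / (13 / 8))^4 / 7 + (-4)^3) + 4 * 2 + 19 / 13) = -2798978 / 54498075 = -0.05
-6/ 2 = -3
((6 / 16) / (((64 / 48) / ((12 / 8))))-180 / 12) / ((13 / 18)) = -8397 / 416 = -20.19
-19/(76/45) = -45/4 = -11.25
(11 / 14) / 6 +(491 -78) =34703 / 84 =413.13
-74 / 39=-1.90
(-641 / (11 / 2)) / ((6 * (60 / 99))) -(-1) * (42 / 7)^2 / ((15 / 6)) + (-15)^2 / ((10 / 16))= 6847 / 20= 342.35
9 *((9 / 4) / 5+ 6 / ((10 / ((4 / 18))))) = 21 / 4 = 5.25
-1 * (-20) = 20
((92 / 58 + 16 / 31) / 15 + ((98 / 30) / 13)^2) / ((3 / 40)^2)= 444777536 / 12306411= 36.14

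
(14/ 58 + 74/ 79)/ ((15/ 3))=2699/ 11455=0.24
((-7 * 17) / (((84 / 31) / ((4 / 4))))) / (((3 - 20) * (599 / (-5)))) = -155 / 7188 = -0.02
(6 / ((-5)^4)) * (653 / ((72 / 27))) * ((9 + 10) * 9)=1004967 / 2500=401.99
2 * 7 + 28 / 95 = 1358 / 95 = 14.29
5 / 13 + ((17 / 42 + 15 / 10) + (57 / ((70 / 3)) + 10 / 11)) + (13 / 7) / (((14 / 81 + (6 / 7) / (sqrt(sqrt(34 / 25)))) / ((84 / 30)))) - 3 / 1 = -21327258771 * sqrt(34) / 86973606791 + 4300558353 * 34^(3 / 4) * sqrt(5) / 434868033955 + 6721575691220413 / 2611817411933730 + 105765793497 * 34^(1 / 4) * sqrt(5) / 86973606791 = 8.02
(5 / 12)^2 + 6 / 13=1189 / 1872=0.64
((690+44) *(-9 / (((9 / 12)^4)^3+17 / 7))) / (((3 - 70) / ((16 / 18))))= 689610686464 / 19358494853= 35.62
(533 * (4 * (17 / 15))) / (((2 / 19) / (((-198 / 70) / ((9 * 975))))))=-291346 / 39375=-7.40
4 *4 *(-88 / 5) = -1408 / 5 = -281.60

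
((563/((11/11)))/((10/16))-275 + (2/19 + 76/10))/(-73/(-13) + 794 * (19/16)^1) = 2086344/3123695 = 0.67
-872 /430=-436 /215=-2.03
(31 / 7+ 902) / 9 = 705 / 7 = 100.71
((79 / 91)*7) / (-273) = -79 / 3549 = -0.02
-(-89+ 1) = 88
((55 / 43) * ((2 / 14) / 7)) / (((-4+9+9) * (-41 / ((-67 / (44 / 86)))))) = 335 / 56252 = 0.01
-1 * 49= -49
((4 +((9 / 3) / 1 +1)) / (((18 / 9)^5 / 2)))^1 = 1 / 2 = 0.50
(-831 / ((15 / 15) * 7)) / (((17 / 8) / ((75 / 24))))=-20775 / 119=-174.58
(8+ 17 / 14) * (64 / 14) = 2064 / 49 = 42.12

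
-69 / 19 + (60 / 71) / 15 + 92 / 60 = -41318 / 20235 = -2.04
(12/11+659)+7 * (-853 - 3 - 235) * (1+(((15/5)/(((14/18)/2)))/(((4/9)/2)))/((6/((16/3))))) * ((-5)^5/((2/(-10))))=-3801452464.91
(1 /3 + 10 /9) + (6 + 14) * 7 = 1273 /9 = 141.44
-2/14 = -1/7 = -0.14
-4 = -4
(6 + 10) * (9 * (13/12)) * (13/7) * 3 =869.14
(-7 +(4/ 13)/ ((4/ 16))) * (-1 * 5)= 375/ 13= 28.85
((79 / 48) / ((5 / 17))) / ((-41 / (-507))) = 226967 / 3280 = 69.20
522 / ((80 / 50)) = 1305 / 4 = 326.25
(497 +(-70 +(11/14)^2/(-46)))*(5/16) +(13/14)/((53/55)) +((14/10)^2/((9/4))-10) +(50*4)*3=1247644357703/1720252800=725.27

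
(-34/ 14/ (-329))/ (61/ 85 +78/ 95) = 5491/ 1144591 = 0.00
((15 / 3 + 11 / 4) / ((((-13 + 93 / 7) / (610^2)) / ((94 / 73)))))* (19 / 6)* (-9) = -54079432575 / 146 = -370407072.43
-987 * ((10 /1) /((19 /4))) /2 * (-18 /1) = 355320 /19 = 18701.05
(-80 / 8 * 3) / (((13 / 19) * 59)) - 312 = -239874 / 767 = -312.74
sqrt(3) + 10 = 11.73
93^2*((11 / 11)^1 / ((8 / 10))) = 43245 / 4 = 10811.25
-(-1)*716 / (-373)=-716 / 373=-1.92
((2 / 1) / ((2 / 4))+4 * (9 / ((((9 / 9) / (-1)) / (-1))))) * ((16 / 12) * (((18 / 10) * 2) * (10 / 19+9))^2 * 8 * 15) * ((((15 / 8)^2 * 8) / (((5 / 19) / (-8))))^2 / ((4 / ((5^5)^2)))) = 13434057562500000000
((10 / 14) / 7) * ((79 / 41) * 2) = 790 / 2009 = 0.39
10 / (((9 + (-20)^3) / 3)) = -30 / 7991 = -0.00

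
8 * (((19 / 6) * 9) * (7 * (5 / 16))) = 1995 / 4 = 498.75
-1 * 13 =-13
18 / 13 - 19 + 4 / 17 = -3841 / 221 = -17.38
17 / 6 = 2.83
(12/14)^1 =0.86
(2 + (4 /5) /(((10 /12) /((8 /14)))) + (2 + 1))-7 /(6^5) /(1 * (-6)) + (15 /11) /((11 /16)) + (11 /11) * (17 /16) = 8491047421 /987940800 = 8.59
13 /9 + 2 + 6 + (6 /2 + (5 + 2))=175 /9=19.44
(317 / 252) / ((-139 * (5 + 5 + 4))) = -317 / 490392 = -0.00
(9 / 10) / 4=9 / 40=0.22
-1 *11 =-11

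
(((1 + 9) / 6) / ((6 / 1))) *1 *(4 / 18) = 5 / 81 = 0.06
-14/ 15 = -0.93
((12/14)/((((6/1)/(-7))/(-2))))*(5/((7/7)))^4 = 1250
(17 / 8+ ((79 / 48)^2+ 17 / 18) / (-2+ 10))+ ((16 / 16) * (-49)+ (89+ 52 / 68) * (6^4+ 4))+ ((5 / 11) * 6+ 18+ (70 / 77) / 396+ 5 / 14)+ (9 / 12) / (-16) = 30964159637951 / 265402368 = 116668.74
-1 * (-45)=45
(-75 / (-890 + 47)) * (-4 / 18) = -50 / 2529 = -0.02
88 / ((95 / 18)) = 1584 / 95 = 16.67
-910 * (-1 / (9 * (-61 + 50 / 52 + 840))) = 3380 / 26073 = 0.13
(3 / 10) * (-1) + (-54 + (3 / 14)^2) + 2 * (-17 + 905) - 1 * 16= 1671631 / 980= 1705.75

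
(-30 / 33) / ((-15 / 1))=2 / 33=0.06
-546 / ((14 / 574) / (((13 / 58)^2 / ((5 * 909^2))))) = -630539 / 2316341070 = -0.00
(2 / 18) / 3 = 1 / 27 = 0.04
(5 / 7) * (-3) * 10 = -150 / 7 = -21.43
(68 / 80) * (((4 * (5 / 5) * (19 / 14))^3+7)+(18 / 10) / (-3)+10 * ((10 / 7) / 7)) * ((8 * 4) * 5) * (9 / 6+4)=216049328 / 1715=125976.28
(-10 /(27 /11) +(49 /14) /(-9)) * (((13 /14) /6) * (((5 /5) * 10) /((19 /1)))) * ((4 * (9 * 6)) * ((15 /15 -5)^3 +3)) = 1911130 /399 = 4789.80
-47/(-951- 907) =47/1858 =0.03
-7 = -7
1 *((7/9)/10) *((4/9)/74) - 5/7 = -74876/104895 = -0.71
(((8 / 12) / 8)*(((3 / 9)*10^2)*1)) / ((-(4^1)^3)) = -25 / 576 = -0.04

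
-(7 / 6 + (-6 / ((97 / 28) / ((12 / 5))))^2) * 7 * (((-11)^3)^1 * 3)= 242541178187 / 470450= 515551.45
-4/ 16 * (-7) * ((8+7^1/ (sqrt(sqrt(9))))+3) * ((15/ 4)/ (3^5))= 245 * sqrt(3)/ 3888+385/ 1296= 0.41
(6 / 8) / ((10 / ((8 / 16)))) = 3 / 80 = 0.04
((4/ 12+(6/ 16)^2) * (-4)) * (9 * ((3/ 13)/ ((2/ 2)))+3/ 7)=-4.75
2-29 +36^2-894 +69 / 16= 6069 / 16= 379.31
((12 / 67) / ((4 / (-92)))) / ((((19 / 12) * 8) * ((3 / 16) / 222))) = -490176 / 1273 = -385.06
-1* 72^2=-5184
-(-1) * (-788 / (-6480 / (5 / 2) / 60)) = 985 / 54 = 18.24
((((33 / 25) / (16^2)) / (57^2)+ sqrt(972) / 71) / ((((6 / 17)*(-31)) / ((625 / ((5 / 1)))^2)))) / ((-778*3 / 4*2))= 116875 / 60180005376+ 265625*sqrt(3) / 856189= 0.54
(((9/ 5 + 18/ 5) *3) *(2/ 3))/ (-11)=-54/ 55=-0.98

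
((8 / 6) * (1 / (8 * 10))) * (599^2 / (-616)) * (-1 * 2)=358801 / 18480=19.42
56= 56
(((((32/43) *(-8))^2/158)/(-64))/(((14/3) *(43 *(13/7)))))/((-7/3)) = 2304/571575823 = 0.00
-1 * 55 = -55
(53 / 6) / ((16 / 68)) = 901 / 24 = 37.54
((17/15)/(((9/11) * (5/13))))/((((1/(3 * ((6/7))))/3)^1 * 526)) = 2431/46025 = 0.05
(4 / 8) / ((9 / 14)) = 0.78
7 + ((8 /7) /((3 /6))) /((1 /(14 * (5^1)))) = 167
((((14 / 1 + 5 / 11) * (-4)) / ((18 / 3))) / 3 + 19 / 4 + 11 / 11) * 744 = 20770 / 11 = 1888.18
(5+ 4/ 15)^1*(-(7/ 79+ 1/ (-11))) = 2/ 165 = 0.01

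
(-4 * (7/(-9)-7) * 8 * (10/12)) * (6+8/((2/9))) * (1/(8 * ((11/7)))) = 68600/99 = 692.93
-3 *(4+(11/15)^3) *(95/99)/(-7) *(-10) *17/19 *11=-504254/2835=-177.87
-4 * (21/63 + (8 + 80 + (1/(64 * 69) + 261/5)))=-1034327/1840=-562.13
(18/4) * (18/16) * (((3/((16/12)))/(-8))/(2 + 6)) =-729/4096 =-0.18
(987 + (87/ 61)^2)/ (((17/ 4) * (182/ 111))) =141.93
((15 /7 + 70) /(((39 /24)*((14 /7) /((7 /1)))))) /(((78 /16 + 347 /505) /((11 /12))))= 22442200 /876369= 25.61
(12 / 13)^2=144 / 169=0.85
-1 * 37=-37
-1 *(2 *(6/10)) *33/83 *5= -198/83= -2.39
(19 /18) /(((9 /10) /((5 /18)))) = 475 /1458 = 0.33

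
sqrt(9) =3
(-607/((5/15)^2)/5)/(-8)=5463/40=136.58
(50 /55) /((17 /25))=250 /187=1.34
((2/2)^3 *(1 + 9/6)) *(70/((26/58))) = 5075/13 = 390.38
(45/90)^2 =1/4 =0.25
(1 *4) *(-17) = -68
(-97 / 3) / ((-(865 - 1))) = 97 / 2592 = 0.04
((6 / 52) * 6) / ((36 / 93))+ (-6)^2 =1965 / 52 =37.79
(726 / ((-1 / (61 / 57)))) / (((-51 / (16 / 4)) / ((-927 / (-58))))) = 9122916 / 9367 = 973.94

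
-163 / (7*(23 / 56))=-1304 / 23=-56.70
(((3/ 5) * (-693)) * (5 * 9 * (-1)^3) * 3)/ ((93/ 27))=505197/ 31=16296.68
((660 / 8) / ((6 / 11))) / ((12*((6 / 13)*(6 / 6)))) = 7865 / 288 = 27.31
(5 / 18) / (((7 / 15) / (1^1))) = 25 / 42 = 0.60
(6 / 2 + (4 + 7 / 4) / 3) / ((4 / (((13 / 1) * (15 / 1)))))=239.69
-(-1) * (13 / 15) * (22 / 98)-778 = -571687 / 735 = -777.81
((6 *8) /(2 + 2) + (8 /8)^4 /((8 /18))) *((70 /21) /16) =2.97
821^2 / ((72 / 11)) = 7414451 / 72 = 102978.49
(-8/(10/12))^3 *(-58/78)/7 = 1069056/11375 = 93.98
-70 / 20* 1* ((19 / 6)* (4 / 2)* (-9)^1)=399 / 2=199.50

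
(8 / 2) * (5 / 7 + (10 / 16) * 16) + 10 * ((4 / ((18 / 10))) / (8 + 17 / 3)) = 38300 / 861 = 44.48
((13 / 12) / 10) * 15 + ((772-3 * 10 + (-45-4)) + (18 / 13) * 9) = 73537 / 104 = 707.09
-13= -13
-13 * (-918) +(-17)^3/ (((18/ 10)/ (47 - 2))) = -110891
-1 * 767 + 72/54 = -2297/3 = -765.67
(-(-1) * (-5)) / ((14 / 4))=-1.43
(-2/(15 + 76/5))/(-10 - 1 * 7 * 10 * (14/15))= 15/17063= 0.00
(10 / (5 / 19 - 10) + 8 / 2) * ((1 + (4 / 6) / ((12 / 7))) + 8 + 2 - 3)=8305 / 333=24.94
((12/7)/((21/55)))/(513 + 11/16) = 3520/402731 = 0.01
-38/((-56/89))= 1691/28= 60.39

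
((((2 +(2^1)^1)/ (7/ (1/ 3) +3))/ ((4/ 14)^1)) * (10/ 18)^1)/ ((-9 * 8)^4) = 35/ 2902376448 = 0.00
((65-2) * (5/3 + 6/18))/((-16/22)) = -693/4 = -173.25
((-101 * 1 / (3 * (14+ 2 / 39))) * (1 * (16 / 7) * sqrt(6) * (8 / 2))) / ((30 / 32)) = -336128 * sqrt(6) / 14385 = -57.24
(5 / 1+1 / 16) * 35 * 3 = 8505 / 16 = 531.56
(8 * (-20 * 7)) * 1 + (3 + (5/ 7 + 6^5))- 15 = 46513/ 7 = 6644.71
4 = 4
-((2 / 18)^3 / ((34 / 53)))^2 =-2809 / 614345796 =-0.00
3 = 3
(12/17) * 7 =84/17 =4.94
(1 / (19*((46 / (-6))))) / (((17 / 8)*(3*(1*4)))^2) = -4 / 378879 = -0.00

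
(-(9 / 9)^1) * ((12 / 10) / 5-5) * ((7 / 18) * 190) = 15827 / 45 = 351.71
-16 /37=-0.43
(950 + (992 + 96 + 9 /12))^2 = 66504025 /16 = 4156501.56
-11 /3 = -3.67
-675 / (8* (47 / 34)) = -11475 / 188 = -61.04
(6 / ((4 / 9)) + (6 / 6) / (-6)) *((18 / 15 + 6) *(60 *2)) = 11520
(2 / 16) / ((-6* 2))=-1 / 96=-0.01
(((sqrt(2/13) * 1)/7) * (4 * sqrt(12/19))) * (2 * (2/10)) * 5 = 16 * sqrt(1482)/1729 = 0.36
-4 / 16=-1 / 4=-0.25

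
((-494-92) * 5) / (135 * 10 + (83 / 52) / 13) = -1980680 / 912683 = -2.17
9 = 9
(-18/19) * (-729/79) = 13122/1501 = 8.74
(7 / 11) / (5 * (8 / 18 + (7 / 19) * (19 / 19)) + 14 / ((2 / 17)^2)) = 2394 / 3820553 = 0.00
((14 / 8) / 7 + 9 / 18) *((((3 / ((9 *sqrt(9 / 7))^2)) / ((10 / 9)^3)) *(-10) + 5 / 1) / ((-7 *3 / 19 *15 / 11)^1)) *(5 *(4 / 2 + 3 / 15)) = -1101221 / 42000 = -26.22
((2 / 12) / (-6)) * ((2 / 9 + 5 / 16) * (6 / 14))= -11 / 1728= -0.01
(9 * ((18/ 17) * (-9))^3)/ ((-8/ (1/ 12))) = 81.13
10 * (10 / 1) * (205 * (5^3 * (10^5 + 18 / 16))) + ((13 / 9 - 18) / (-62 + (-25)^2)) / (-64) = 83099734861500149 / 324288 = 256252882812.50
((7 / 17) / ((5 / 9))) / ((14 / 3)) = 27 / 170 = 0.16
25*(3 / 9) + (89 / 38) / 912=288889 / 34656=8.34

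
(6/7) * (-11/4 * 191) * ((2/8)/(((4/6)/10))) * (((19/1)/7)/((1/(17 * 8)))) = -30538035/49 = -623225.20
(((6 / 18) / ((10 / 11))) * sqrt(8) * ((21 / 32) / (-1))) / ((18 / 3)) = -77 * sqrt(2) / 960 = -0.11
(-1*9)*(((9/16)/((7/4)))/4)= -81/112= -0.72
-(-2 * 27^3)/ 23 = 39366/ 23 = 1711.57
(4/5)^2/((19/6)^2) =0.06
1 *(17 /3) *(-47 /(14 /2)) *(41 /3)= -32759 /63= -519.98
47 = 47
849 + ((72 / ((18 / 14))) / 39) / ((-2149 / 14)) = 10164965 / 11973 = 848.99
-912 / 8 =-114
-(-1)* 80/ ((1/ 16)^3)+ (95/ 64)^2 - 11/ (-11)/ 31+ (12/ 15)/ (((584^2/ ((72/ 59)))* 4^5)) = 65409717882047863/ 199613255680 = 327682.24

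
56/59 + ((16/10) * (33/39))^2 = 693496/249275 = 2.78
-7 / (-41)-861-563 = -58377 / 41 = -1423.83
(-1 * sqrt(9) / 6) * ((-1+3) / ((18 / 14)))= -7 / 9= -0.78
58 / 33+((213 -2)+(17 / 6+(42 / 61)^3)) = 1078200819 / 4993582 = 215.92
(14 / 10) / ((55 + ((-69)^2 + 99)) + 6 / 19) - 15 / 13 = -7002596 / 6070415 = -1.15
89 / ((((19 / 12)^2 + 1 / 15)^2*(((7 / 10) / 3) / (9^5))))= 3400477.63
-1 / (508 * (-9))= 1 / 4572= 0.00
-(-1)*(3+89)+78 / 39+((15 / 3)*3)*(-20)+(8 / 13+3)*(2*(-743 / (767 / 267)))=-20701840 / 9971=-2076.20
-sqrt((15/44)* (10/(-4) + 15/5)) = -sqrt(330)/44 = -0.41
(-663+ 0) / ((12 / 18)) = -1989 / 2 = -994.50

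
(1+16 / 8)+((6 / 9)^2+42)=409 / 9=45.44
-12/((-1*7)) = 12/7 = 1.71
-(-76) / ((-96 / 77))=-1463 / 24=-60.96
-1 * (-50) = 50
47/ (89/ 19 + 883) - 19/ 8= -156655/ 67464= -2.32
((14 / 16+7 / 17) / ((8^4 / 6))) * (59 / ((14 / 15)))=66375 / 557056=0.12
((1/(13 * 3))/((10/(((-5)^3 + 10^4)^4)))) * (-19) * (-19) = 686571252001953125/78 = 8802195538486578.53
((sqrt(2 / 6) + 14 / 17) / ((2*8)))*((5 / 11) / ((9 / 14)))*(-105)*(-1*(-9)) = -25725 / 748 - 1225*sqrt(3) / 88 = -58.50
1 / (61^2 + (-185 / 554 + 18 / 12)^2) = 76729 / 285612938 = 0.00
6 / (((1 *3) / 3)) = 6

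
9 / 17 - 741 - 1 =-12605 / 17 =-741.47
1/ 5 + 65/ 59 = 384/ 295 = 1.30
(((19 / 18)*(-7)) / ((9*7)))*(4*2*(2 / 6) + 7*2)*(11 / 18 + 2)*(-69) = 513475 / 1458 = 352.18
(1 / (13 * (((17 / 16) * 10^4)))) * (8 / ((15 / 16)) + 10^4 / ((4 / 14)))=525128 / 2071875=0.25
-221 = -221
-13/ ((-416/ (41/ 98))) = 41/ 3136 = 0.01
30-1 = 29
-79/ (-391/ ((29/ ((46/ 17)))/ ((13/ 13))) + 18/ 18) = 2291/ 1029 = 2.23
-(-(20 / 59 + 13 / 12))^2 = -1014049 / 501264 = -2.02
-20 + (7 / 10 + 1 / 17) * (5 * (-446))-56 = -1768.18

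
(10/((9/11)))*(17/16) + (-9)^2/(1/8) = 47591/72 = 660.99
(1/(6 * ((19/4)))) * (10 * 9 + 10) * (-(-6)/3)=7.02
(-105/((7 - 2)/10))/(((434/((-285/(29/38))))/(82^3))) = 99632626.92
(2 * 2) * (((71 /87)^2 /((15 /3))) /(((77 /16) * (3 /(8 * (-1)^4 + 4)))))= 1290496 /2914065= 0.44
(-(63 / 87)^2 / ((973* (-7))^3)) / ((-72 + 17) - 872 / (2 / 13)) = -9 / 31035325348409417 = -0.00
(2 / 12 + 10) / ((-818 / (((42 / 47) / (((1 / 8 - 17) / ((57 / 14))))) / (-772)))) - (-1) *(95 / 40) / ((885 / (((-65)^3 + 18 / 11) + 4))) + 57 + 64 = -533933608438903 / 866813511960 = -615.97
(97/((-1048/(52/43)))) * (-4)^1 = 2522/5633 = 0.45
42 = 42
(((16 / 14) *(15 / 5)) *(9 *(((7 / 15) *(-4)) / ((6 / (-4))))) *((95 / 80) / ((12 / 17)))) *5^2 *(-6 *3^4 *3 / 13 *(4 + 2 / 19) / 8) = -185895 / 2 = -92947.50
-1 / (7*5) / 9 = -1 / 315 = -0.00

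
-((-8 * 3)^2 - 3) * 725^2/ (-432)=100394375/ 144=697183.16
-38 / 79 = -0.48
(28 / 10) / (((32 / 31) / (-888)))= -2408.70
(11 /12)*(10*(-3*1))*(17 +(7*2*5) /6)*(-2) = 1576.67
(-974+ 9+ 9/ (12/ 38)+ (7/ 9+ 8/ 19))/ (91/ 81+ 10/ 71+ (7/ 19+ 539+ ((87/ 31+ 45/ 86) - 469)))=-272463663051/ 21837392089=-12.48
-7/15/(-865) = 7/12975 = 0.00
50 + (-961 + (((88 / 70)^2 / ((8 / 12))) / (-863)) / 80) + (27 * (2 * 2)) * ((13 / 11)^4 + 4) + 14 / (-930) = -3862563160564219 / 14394632232750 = -268.33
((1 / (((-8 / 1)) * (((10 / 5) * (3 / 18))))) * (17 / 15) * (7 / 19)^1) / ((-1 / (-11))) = -1309 / 760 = -1.72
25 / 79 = 0.32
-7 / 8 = -0.88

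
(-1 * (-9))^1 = 9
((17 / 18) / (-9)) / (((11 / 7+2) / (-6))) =119 / 675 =0.18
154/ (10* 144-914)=77/ 263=0.29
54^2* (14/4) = 10206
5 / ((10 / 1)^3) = 1 / 200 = 0.00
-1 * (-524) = 524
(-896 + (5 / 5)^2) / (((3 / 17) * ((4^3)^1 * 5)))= -15.85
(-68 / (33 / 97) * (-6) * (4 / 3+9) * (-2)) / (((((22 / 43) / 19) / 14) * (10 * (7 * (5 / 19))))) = -6348161896 / 9075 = -699521.97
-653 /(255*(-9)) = 653 /2295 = 0.28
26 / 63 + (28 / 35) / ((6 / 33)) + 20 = 7816 / 315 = 24.81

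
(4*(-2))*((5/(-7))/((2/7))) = 20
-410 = -410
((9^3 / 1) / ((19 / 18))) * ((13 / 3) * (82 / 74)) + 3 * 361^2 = 277178331 / 703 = 394279.28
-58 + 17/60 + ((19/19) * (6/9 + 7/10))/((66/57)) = -6219/110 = -56.54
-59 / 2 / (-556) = 59 / 1112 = 0.05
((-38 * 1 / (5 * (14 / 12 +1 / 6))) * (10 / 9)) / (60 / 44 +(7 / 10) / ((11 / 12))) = -1045 / 351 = -2.98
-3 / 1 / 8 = -3 / 8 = -0.38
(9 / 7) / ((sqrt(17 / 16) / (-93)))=-3348 * sqrt(17) / 119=-116.00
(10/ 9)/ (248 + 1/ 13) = 26/ 5805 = 0.00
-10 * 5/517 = -50/517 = -0.10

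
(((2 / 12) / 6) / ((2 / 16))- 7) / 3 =-61 / 27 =-2.26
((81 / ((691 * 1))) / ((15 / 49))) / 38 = 1323 / 131290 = 0.01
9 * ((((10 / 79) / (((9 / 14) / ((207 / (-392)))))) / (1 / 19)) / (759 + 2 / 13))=-255645 / 10915114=-0.02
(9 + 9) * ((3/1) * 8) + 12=444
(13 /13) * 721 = 721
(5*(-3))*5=-75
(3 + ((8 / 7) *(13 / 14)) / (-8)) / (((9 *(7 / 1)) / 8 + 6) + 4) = 1124 / 7007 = 0.16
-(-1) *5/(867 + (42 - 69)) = 1/168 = 0.01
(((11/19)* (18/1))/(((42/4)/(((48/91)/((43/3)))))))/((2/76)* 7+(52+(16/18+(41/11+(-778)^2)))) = 3763584/62377307664581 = 0.00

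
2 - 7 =-5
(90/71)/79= 90/5609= 0.02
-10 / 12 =-5 / 6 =-0.83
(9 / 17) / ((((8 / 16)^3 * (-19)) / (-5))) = 360 / 323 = 1.11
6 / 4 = 1.50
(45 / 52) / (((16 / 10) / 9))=4.87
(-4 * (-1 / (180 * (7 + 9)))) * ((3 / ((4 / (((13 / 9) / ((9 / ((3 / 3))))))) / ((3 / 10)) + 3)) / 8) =13 / 2148480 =0.00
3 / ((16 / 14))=21 / 8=2.62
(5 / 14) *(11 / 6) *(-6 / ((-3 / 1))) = 55 / 42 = 1.31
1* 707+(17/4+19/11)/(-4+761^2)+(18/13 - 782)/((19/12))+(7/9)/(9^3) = 2945368264743299/13764635856972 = 213.98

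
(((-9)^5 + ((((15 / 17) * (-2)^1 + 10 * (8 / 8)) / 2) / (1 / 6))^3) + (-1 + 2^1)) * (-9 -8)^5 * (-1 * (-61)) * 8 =30465002658368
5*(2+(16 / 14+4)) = 250 / 7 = 35.71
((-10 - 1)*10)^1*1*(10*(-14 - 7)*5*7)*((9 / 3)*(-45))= -109147500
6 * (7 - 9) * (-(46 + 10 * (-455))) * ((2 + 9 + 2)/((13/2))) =-108096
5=5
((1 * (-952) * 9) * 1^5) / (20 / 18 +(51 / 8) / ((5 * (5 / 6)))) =-7711200 / 2377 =-3244.09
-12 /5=-2.40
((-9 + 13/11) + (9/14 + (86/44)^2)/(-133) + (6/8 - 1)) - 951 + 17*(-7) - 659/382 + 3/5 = -232210133489/215163410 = -1079.23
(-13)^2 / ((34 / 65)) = 10985 / 34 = 323.09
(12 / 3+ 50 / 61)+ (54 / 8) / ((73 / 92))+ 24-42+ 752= 3327845 / 4453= 747.33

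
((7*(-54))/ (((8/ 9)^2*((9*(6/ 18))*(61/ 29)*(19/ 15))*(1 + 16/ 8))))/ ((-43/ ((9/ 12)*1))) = 2219805/ 6379136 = 0.35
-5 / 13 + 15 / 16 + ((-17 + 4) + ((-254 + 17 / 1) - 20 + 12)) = -53549 / 208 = -257.45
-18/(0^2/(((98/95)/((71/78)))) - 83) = 18/83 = 0.22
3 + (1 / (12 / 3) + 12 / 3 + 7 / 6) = 101 / 12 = 8.42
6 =6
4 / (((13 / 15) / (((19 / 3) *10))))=292.31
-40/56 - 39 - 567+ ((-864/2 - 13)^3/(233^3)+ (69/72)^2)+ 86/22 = -341580919378571/561023394624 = -608.85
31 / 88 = 0.35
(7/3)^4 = 2401/81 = 29.64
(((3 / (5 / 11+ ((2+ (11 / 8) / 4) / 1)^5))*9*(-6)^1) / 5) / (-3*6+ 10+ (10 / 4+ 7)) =-39862665216 / 131356438925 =-0.30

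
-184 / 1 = -184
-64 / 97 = -0.66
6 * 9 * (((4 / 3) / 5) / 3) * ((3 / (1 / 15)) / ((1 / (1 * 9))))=1944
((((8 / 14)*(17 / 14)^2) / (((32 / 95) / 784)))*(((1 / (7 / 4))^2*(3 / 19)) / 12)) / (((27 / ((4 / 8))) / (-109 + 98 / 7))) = -137275 / 9261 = -14.82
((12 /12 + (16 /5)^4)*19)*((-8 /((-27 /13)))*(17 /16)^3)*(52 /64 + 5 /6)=6342681000409 /414720000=15293.89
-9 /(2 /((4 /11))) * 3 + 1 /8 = -421 /88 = -4.78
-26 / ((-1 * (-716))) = -13 / 358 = -0.04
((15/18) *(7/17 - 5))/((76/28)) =-455/323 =-1.41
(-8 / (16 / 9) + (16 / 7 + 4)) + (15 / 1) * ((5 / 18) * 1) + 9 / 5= 814 / 105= 7.75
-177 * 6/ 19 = -1062/ 19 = -55.89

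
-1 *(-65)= 65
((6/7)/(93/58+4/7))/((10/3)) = 0.12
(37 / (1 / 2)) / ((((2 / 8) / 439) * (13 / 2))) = 259888 / 13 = 19991.38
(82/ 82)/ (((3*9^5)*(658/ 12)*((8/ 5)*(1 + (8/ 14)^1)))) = 5/ 122113332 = 0.00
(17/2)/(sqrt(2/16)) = 17 *sqrt(2) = 24.04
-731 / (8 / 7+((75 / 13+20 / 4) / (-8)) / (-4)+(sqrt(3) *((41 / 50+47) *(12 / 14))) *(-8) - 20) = -4484513215000 / 106735160744663+79398614131200 *sqrt(3) / 106735160744663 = 1.25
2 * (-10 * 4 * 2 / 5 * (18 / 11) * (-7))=366.55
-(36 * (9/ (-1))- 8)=332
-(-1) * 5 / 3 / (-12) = -0.14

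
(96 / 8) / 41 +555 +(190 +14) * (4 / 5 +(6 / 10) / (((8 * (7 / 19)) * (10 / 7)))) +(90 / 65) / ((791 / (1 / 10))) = 31517474361 / 42160300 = 747.56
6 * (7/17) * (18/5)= 756/85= 8.89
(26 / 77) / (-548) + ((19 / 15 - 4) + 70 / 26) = -171319 / 4114110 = -0.04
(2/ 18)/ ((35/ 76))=76/ 315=0.24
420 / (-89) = -420 / 89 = -4.72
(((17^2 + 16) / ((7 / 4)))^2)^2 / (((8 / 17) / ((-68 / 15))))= -64023168784000 / 7203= -8888403274.19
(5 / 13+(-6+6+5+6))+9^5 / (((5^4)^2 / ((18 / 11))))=649754966 / 55859375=11.63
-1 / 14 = -0.07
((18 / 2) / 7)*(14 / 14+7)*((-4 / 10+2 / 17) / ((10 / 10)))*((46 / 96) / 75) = -0.02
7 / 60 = 0.12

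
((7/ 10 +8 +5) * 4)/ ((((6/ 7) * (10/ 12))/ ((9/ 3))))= 230.16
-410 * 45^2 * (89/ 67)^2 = -6576410250/ 4489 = -1465005.62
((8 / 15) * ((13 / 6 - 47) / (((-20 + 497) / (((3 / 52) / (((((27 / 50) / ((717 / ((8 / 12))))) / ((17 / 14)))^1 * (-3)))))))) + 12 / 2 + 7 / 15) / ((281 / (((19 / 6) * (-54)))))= -1959133643 / 365921010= -5.35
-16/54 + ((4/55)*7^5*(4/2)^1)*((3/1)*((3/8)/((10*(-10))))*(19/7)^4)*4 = -5971.37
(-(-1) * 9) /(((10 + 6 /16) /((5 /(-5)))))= -72 /83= -0.87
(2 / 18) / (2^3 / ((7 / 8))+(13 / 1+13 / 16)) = 112 / 23139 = 0.00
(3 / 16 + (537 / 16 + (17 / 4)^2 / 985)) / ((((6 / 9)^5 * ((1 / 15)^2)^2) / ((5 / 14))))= 935274650625 / 201728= 4636315.49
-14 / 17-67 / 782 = -711 / 782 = -0.91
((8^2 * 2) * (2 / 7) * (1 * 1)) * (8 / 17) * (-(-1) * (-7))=-2048 / 17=-120.47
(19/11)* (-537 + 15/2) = -20121/22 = -914.59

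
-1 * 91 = -91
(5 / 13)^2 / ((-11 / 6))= -150 / 1859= -0.08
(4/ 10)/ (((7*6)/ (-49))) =-7/ 15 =-0.47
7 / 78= 0.09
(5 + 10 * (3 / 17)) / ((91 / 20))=2300 / 1547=1.49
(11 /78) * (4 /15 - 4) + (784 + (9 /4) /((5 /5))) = 1838593 /2340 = 785.72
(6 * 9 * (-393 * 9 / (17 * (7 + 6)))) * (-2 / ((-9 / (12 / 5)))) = -509328 / 1105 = -460.93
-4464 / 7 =-637.71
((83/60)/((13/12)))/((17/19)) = 1577/1105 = 1.43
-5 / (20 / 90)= -45 / 2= -22.50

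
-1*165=-165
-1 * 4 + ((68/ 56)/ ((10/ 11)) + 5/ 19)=-6387/ 2660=-2.40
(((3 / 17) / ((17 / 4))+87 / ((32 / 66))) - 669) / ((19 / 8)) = -2263545 / 10982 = -206.11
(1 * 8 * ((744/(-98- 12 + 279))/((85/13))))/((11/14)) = 83328/12155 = 6.86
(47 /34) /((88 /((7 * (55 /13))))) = 0.47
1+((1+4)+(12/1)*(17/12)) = 23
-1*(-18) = 18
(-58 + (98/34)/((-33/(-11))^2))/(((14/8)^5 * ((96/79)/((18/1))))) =-44619200/857157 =-52.05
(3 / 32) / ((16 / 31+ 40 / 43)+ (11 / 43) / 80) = 6665 / 103054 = 0.06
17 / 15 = 1.13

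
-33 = -33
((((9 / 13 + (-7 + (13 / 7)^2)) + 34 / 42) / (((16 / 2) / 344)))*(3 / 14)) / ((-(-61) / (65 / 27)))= -420970 / 564921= -0.75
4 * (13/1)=52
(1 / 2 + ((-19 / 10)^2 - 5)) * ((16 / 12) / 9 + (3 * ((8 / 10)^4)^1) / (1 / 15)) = -1395253 / 84375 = -16.54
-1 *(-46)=46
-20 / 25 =-4 / 5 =-0.80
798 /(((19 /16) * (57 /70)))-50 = 775.26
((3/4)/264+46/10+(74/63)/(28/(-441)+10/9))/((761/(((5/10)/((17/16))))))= 30223/8538420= 0.00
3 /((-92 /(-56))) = 1.83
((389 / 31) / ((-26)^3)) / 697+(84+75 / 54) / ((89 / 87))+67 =15257233869053 / 101397156744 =150.47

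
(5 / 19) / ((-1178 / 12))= -30 / 11191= -0.00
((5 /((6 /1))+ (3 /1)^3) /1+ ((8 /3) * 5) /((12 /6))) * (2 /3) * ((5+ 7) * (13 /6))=598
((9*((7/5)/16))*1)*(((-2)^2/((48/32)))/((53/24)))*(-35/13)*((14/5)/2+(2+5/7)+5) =-80388/3445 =-23.33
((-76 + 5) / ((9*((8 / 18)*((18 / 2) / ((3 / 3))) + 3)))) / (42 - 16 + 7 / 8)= -568 / 13545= -0.04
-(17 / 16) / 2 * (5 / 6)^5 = -53125 / 248832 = -0.21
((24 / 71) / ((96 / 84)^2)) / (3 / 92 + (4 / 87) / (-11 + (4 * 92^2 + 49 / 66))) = 219023719131 / 27597749558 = 7.94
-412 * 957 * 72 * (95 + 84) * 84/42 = -10163064384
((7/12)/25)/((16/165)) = 77/320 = 0.24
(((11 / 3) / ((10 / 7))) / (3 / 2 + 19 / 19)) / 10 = 77 / 750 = 0.10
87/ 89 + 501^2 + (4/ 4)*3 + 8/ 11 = 245734585/ 979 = 251005.70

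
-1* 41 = -41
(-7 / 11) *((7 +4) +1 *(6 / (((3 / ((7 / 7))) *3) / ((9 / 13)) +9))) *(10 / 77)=-1240 / 1331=-0.93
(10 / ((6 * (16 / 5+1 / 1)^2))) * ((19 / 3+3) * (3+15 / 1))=15.87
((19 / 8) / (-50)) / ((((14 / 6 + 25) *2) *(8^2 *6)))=-0.00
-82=-82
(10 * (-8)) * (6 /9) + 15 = -115 /3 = -38.33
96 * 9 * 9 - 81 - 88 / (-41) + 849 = 350392 / 41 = 8546.15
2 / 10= 1 / 5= 0.20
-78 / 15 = -26 / 5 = -5.20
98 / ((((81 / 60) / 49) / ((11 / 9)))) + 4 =1057412 / 243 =4351.49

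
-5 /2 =-2.50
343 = 343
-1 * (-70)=70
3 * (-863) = -2589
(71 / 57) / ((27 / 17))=1207 / 1539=0.78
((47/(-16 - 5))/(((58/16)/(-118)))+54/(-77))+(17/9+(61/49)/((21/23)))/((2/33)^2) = 957.60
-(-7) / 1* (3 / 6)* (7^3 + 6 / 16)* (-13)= -249977 / 16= -15623.56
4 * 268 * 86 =92192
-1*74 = -74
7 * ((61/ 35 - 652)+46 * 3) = -17929/ 5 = -3585.80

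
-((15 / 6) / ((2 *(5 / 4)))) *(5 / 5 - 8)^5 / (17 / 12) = 201684 / 17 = 11863.76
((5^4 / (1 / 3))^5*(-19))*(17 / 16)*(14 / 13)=-52397060394287109375 / 104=-503817888406606820.91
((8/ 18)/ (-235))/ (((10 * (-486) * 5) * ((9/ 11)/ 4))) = 0.00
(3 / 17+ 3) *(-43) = -2322 / 17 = -136.59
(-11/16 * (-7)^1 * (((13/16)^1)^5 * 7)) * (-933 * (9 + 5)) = -1307028960237/8388608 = -155809.99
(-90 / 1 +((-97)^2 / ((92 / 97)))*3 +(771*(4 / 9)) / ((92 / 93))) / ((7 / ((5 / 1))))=21441.05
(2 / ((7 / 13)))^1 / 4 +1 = 1.93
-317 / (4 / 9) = -2853 / 4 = -713.25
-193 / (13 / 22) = -4246 / 13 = -326.62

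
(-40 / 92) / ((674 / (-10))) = 50 / 7751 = 0.01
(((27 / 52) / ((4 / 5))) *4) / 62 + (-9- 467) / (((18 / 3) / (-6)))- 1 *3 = 1525087 / 3224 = 473.04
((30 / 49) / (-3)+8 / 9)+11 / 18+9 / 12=2.05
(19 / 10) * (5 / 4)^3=475 / 128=3.71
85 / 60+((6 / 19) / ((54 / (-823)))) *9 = -9553 / 228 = -41.90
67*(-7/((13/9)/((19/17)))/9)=-8911/221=-40.32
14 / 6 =7 / 3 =2.33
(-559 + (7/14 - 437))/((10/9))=-17919/20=-895.95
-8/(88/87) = -87/11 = -7.91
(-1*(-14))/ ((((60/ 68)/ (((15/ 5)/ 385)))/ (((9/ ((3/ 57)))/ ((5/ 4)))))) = 23256/ 1375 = 16.91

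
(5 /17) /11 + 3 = 566 /187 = 3.03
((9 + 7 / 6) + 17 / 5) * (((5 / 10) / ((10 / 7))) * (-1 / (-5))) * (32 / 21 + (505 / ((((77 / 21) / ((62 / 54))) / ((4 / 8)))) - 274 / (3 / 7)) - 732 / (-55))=-139854931 / 270000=-517.98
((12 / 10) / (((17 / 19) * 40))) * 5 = 57 / 340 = 0.17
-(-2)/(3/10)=20/3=6.67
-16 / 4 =-4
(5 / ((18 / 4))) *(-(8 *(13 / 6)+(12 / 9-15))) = -4.07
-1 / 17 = -0.06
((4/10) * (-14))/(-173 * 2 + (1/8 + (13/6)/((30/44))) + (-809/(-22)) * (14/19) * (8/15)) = 421344/24697243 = 0.02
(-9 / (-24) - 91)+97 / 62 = -22087 / 248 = -89.06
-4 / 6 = -2 / 3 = -0.67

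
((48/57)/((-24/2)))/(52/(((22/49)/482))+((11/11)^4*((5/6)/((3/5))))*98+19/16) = -2112/1684222187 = -0.00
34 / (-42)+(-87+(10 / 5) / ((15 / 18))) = -8968 / 105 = -85.41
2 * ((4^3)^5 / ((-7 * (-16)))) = 134217728 / 7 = 19173961.14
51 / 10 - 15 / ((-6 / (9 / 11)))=393 / 55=7.15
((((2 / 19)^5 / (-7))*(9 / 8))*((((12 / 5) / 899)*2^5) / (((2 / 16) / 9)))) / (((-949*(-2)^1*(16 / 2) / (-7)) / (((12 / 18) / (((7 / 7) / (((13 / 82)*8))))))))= 165888 / 33312284559965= 0.00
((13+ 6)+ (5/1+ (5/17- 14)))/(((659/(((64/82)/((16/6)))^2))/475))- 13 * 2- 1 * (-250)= 4230392432/18832243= 224.64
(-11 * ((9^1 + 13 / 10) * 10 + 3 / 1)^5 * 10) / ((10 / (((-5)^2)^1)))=-3680120338400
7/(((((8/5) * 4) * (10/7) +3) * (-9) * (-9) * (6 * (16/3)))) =49/220320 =0.00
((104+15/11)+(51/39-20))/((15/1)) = 12394/2145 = 5.78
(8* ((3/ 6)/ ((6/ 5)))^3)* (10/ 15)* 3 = 125/ 108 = 1.16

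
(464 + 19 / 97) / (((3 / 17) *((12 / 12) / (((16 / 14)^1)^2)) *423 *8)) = 680408 / 670173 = 1.02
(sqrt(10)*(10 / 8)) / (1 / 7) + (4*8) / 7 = 32 / 7 + 35*sqrt(10) / 4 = 32.24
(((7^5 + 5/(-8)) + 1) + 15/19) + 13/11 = 28105227/1672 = 16809.35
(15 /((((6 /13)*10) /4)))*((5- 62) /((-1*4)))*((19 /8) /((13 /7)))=7581 /32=236.91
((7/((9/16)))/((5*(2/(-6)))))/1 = -7.47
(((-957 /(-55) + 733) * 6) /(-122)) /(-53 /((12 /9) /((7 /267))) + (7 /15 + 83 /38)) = -22.94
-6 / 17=-0.35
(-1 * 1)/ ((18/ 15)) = -5/ 6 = -0.83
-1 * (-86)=86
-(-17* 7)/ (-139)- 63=-8876/ 139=-63.86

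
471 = 471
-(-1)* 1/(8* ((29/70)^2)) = 1225/1682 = 0.73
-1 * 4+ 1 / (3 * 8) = -95 / 24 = -3.96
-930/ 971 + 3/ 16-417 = -417.77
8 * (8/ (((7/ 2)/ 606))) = 77568/ 7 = 11081.14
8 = 8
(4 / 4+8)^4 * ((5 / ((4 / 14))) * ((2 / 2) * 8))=918540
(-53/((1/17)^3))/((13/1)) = -260389/13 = -20029.92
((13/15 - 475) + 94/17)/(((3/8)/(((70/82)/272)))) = -418229/106641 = -3.92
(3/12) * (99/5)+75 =1599/20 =79.95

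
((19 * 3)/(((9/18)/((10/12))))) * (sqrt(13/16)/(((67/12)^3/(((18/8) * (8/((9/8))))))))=656640 * sqrt(13)/300763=7.87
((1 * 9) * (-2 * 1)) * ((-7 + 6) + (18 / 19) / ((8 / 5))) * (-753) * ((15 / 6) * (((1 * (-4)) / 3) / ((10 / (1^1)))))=70029 / 38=1842.87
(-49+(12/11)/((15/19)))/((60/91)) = -79443/1100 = -72.22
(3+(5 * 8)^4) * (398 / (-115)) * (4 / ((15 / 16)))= -65208396416 / 1725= -37801968.94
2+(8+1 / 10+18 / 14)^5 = 72836.42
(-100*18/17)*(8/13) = -14400/221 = -65.16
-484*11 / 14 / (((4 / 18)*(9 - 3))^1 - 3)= 228.17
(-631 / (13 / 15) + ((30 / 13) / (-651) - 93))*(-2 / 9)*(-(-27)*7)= 13897608 / 403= 34485.38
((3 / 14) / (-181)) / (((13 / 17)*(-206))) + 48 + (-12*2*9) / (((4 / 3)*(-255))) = 28053543303 / 576814420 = 48.64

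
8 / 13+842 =10954 / 13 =842.62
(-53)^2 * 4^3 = 179776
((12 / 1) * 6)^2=5184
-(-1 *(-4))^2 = -16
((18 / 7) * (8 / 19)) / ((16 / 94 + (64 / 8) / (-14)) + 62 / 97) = 328248 / 72143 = 4.55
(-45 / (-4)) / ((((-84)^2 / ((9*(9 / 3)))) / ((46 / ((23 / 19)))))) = 2565 / 1568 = 1.64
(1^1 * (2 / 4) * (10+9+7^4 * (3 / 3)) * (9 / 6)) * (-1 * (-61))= 110715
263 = 263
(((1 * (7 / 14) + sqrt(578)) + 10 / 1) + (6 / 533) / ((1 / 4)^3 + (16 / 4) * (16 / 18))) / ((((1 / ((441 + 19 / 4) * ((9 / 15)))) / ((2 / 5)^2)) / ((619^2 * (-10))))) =-69683958426 * sqrt(2) / 25 - 47202505411906557 / 27409525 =-5664040482.19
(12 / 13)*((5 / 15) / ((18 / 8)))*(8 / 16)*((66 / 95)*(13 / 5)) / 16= 11 / 1425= 0.01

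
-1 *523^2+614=-272915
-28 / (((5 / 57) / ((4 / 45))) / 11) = -23408 / 75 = -312.11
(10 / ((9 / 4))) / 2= 20 / 9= 2.22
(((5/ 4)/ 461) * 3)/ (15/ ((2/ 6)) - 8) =15/ 68228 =0.00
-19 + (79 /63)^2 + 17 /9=-61673 /3969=-15.54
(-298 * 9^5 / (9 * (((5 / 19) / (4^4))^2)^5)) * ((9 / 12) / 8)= -1358605101082108492791446571093424877862912 / 9765625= -139121162350807909661844100000000000.00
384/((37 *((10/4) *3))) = 256/185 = 1.38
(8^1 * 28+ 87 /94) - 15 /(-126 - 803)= 19643257 /87326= 224.94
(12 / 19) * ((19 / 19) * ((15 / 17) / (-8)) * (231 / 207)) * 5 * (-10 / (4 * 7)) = 4125 / 29716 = 0.14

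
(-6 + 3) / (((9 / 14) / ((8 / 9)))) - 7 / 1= -301 / 27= -11.15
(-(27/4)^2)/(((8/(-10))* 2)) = 3645/128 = 28.48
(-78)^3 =-474552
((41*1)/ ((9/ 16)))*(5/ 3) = 3280/ 27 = 121.48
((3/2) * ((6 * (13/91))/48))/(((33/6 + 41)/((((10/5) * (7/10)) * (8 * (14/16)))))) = 7/1240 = 0.01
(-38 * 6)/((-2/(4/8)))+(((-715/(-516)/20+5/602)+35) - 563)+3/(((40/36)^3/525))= 48924727/72240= 677.25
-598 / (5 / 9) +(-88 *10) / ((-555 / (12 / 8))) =-198694 / 185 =-1074.02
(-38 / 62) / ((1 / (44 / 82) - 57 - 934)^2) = -9196 / 14679774751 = -0.00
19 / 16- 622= -9933 / 16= -620.81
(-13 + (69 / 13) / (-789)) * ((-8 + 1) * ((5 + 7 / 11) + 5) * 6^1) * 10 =58104.60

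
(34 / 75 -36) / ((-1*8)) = 1333 / 300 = 4.44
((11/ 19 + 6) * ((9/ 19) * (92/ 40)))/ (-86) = -5175/ 62092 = -0.08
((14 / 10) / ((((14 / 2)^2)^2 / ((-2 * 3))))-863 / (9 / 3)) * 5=-1480063 / 1029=-1438.35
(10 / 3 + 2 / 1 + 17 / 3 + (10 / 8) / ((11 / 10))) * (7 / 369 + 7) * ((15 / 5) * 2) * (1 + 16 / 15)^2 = 2183.00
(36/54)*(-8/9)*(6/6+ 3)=-64/27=-2.37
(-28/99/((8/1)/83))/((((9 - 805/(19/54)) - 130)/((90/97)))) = 55195/48835523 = 0.00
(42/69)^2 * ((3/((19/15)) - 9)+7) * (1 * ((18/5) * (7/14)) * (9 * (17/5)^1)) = 1889244/251275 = 7.52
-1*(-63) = 63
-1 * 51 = -51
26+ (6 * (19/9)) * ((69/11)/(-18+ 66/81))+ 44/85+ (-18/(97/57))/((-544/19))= 936909307/42082480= 22.26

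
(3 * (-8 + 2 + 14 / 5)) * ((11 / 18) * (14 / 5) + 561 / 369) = -95392 / 3075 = -31.02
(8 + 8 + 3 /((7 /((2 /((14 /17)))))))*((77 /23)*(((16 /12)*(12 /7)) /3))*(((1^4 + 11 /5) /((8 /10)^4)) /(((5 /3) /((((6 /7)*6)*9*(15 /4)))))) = 278994375 /7889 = 35364.99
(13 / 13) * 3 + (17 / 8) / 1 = 41 / 8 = 5.12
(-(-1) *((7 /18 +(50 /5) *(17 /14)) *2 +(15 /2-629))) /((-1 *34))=75151 /4284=17.54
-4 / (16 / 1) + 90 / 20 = 17 / 4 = 4.25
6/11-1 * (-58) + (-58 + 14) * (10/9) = 956/99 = 9.66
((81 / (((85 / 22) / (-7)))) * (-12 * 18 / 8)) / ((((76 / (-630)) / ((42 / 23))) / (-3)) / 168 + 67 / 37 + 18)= 8309245844592 / 41544750433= 200.01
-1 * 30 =-30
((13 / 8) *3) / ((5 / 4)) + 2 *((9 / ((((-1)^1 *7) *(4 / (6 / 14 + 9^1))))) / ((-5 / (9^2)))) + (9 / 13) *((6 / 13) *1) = 1696137 / 16562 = 102.41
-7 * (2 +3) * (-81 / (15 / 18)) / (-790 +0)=-1701 / 395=-4.31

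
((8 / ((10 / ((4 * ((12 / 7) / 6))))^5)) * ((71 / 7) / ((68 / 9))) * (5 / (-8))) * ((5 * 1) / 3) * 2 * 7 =-109056 / 35714875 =-0.00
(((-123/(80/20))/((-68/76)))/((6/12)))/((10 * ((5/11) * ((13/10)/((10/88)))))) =2337/1768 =1.32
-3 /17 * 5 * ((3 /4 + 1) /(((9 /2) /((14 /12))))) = -245 /612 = -0.40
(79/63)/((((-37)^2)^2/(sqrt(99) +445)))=79 * sqrt(11)/39357381 +35155/118072143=0.00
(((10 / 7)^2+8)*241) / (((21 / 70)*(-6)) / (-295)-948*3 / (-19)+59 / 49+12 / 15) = 1661490150 / 104155267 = 15.95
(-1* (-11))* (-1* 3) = -33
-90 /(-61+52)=10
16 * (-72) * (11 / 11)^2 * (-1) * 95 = 109440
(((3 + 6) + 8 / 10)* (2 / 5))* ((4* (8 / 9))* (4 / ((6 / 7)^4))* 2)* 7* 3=26353376 / 6075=4338.00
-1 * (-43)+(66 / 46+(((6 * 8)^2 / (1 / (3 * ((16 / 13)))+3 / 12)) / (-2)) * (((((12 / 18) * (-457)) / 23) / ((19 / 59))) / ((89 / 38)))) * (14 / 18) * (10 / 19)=9302426267 / 583395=15945.33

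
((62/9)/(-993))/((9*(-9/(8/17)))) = 496/12306249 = 0.00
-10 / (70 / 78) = -78 / 7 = -11.14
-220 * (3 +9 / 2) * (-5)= 8250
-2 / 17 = -0.12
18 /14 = 9 /7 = 1.29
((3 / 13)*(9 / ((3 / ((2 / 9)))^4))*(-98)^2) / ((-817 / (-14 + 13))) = 153664 / 209053143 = 0.00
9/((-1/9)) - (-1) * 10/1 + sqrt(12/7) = -71 + 2 * sqrt(21)/7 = -69.69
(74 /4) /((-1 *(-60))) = 37 /120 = 0.31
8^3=512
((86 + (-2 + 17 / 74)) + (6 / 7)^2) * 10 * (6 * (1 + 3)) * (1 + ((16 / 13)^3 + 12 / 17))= 4929727313400 / 67713737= 72802.47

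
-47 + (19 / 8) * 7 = -243 / 8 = -30.38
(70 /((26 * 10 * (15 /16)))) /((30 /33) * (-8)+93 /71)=-43736 /908115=-0.05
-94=-94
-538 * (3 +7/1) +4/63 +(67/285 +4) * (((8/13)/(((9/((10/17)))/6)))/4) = -83713216/15561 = -5379.68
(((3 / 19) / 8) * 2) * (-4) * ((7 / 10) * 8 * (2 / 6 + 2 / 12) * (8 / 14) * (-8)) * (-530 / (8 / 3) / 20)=-1908 / 95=-20.08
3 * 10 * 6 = 180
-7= -7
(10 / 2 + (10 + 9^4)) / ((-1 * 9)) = -2192 / 3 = -730.67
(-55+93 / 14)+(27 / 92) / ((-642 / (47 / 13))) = -86640005 / 1791608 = -48.36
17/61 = 0.28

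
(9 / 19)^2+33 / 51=5348 / 6137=0.87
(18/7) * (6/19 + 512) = 175212/133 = 1317.38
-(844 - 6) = -838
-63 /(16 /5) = -315 /16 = -19.69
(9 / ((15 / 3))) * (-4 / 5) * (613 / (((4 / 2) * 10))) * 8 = -44136 / 125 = -353.09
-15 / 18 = -5 / 6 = -0.83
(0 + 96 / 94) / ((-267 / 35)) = -560 / 4183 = -0.13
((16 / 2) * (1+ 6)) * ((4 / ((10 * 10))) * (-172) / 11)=-9632 / 275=-35.03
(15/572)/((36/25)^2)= 3125/247104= 0.01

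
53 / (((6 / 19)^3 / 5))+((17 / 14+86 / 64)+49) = 51205603 / 6048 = 8466.53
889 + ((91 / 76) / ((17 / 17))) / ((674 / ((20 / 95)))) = 216306237 / 243314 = 889.00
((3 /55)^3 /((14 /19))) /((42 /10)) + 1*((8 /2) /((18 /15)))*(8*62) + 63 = 16790632063 /9782850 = 1716.33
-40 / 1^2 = -40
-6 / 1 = -6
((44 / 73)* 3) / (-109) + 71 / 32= 560723 / 254624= 2.20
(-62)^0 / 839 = 1 / 839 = 0.00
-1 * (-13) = 13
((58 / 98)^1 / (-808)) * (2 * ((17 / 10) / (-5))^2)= -8381 / 49490000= -0.00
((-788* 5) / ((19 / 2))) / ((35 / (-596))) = 939296 / 133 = 7062.38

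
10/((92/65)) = 325/46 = 7.07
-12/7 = -1.71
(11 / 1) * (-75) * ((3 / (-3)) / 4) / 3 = 275 / 4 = 68.75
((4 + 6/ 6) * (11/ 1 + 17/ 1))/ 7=20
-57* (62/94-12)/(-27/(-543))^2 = 261442.59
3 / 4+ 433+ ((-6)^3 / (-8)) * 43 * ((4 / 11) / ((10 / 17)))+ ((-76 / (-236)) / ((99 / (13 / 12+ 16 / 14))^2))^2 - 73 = 67446213117921284239 / 62539426562215680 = 1078.46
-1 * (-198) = 198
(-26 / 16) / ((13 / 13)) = -13 / 8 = -1.62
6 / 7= 0.86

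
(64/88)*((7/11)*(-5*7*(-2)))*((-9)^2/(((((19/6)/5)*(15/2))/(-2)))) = -2540160/2299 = -1104.90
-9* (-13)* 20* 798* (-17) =-31744440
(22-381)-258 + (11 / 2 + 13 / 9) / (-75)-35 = -35213 / 54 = -652.09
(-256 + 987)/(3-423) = -731/420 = -1.74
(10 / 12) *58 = 145 / 3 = 48.33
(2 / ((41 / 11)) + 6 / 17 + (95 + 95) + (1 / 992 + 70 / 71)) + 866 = 1057.88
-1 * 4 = -4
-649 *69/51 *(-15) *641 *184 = 26408251320/17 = 1553426548.24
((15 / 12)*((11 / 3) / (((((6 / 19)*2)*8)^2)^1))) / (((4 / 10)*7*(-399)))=-5225 / 32514048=-0.00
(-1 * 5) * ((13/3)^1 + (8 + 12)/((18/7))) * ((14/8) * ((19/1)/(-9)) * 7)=507395/324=1566.03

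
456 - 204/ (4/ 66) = -2910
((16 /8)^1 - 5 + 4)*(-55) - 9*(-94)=791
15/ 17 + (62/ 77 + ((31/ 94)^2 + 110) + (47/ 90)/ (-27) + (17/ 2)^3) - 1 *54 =18884589073477/ 28106167320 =671.90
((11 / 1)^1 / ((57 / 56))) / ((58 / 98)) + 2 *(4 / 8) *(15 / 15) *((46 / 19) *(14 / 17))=569156 / 28101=20.25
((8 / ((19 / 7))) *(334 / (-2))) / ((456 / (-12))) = 4676 / 361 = 12.95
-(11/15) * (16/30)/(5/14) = -1232/1125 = -1.10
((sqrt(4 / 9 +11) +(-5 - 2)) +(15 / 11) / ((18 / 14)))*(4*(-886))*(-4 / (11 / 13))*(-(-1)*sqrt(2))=-36120448*sqrt(2) / 363 +184288*sqrt(206) / 33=-60569.40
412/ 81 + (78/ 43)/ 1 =24034/ 3483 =6.90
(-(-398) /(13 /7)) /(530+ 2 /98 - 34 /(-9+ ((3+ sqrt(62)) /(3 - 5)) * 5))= 64776848598 /158713756721 - 454864648 * sqrt(62) /793568783605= 0.40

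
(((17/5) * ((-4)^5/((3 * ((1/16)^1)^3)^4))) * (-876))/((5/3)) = 1430775587217097097216/225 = 6359002609853764876.52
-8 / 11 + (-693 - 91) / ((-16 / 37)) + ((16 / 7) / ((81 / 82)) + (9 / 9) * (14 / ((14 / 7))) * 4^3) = 14111753 / 6237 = 2262.59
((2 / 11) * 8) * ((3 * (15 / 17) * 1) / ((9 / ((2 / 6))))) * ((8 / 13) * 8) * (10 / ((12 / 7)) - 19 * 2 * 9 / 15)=-260608 / 21879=-11.91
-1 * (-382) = 382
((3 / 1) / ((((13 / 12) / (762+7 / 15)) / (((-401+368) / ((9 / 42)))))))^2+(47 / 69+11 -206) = 30823167470123744 / 291525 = 105730786279.47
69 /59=1.17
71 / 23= 3.09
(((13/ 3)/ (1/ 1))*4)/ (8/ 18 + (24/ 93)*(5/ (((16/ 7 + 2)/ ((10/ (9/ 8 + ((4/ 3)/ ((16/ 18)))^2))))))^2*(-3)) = -293787/ 149267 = -1.97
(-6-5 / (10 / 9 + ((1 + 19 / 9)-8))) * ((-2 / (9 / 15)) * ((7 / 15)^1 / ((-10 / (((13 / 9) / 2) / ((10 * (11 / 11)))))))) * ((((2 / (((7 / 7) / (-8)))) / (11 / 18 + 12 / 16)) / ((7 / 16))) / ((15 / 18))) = 176384 / 104125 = 1.69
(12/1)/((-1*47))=-12/47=-0.26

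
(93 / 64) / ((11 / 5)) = 465 / 704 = 0.66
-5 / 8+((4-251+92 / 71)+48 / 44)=-1532249 / 6248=-245.24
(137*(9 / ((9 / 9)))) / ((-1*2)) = -1233 / 2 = -616.50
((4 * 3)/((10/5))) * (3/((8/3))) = 27/4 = 6.75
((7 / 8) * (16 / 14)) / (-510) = -1 / 510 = -0.00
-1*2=-2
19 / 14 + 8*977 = 109443 / 14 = 7817.36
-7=-7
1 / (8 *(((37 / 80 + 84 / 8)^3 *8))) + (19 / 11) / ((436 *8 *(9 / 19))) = 246266430013 / 232921968038496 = 0.00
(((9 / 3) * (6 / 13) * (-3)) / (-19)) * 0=0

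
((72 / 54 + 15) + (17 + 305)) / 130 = 203 / 78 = 2.60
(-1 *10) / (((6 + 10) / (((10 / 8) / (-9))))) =25 / 288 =0.09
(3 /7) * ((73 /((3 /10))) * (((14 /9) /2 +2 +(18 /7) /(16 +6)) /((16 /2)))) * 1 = 366095 /9702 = 37.73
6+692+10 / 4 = 1401 / 2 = 700.50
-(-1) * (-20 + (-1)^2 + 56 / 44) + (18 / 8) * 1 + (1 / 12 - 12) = -904 / 33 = -27.39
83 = 83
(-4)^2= 16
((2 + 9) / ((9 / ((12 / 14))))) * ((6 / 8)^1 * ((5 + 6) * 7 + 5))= 451 / 7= 64.43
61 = 61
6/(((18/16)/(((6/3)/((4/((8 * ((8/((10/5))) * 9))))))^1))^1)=768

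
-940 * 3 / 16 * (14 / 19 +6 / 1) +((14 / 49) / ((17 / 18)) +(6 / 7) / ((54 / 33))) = -8048315 / 6783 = -1186.54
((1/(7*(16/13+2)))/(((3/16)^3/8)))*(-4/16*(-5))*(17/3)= 4526080/11907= 380.12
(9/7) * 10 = 90/7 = 12.86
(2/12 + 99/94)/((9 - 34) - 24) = -172/6909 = -0.02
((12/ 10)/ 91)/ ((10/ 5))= 3/ 455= 0.01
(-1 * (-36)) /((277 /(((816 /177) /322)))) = 4896 /2631223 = 0.00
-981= -981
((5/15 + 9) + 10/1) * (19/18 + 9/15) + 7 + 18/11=60356/1485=40.64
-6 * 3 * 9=-162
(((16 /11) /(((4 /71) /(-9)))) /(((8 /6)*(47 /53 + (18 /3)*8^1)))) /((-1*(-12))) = -0.30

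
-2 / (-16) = 1 / 8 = 0.12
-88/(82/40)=-1760/41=-42.93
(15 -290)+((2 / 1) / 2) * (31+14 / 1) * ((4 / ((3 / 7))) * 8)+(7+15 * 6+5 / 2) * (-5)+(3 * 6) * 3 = 5283 / 2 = 2641.50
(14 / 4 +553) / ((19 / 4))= 117.16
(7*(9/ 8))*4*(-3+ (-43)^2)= 58149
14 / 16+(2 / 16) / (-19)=33 / 38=0.87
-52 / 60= -13 / 15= -0.87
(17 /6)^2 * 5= 1445 /36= 40.14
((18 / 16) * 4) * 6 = 27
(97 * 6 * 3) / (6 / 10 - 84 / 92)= -5577.50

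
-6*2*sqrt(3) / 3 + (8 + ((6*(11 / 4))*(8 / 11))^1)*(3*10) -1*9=591 -4*sqrt(3)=584.07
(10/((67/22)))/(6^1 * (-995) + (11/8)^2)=-14080/25591253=-0.00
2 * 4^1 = 8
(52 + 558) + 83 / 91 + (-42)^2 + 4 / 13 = 216145 / 91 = 2375.22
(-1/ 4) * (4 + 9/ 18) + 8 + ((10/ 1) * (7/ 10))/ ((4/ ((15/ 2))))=20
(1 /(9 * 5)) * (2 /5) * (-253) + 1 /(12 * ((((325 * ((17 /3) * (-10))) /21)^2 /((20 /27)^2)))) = -1853515901 /824191875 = -2.25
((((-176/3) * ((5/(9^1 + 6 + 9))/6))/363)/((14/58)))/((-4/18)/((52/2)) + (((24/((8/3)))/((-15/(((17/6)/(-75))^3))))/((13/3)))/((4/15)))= 942500000/345365097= 2.73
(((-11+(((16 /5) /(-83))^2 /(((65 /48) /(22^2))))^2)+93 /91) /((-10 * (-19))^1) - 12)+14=162422359535418324 /83337553212265625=1.95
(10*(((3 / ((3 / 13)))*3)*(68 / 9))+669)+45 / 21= 3617.81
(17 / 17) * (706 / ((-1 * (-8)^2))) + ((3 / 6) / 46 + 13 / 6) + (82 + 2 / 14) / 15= -17401 / 5152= -3.38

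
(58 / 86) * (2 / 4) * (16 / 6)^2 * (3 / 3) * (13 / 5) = 12064 / 1935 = 6.23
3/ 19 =0.16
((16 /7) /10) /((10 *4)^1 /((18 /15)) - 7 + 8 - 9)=6 /665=0.01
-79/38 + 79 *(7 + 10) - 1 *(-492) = 69651/38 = 1832.92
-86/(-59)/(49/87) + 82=244544/2891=84.59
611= 611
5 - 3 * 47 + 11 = -125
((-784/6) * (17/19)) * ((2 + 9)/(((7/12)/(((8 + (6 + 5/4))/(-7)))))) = 4802.95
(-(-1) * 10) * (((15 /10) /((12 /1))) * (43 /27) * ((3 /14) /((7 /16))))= 430 /441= 0.98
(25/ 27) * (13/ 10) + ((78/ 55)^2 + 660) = 108336161/ 163350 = 663.21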